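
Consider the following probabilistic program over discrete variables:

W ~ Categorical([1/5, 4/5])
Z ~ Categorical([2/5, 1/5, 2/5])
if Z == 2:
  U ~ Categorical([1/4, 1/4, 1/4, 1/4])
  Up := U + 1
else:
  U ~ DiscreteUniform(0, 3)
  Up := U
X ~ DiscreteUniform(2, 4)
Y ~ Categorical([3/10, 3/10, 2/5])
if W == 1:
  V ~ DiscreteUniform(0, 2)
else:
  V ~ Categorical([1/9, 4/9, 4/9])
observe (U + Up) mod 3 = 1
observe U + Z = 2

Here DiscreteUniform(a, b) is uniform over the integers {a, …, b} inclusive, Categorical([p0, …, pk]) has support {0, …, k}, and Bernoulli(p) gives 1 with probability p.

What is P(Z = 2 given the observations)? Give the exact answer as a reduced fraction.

Enumerate traces; 108 have nonzero weight after conditioning:
  (W=0, Z=0, U=2, X=2, Y=0, V=0) weight 1/4500
  (W=0, Z=0, U=2, X=2, Y=0, V=1) weight 1/1125
  (W=0, Z=0, U=2, X=2, Y=0, V=2) weight 1/1125
  (W=0, Z=0, U=2, X=2, Y=1, V=0) weight 1/4500
  (W=0, Z=0, U=2, X=2, Y=1, V=1) weight 1/1125
  (W=0, Z=0, U=2, X=2, Y=1, V=2) weight 1/1125
  (W=0, Z=0, U=2, X=2, Y=2, V=0) weight 1/3375
  (W=0, Z=0, U=2, X=2, Y=2, V=1) weight 4/3375
  (W=0, Z=2, U=0, X=2, Y=0, V=0) weight 1/4500
  … 99 more
Group by Z:
  weight(Z=0) = 1/10
  weight(Z=2) = 1/10
Total weight = 1/10 + 1/10 = 1/5
P(Z=0 | obs) = 1/10 / 1/5 = 1/2
P(Z=2 | obs) = 1/10 / 1/5 = 1/2

P(Z = 2 | obs) = 1/2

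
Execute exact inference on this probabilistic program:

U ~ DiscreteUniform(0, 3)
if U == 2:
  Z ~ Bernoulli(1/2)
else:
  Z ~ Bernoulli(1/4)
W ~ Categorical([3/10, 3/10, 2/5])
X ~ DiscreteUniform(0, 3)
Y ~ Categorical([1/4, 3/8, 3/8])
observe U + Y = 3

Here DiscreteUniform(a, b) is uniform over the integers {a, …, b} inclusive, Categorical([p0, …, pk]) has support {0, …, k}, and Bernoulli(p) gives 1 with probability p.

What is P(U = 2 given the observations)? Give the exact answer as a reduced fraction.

Enumerate traces; 72 have nonzero weight after conditioning:
  (U=1, Z=0, W=0, X=0, Y=2) weight 27/5120
  (U=1, Z=0, W=0, X=1, Y=2) weight 27/5120
  (U=1, Z=0, W=0, X=2, Y=2) weight 27/5120
  (U=1, Z=0, W=0, X=3, Y=2) weight 27/5120
  (U=1, Z=0, W=1, X=0, Y=2) weight 27/5120
  (U=1, Z=0, W=1, X=1, Y=2) weight 27/5120
  (U=1, Z=0, W=1, X=2, Y=2) weight 27/5120
  (U=1, Z=0, W=1, X=3, Y=2) weight 27/5120
  (U=2, Z=0, W=0, X=0, Y=1) weight 9/2560
  (U=3, Z=0, W=0, X=0, Y=0) weight 9/2560
  … 62 more
Group by U:
  weight(U=1) = 3/32
  weight(U=2) = 3/32
  weight(U=3) = 1/16
Total weight = 3/32 + 3/32 + 1/16 = 1/4
P(U=1 | obs) = 3/32 / 1/4 = 3/8
P(U=2 | obs) = 3/32 / 1/4 = 3/8
P(U=3 | obs) = 1/16 / 1/4 = 1/4

P(U = 2 | obs) = 3/8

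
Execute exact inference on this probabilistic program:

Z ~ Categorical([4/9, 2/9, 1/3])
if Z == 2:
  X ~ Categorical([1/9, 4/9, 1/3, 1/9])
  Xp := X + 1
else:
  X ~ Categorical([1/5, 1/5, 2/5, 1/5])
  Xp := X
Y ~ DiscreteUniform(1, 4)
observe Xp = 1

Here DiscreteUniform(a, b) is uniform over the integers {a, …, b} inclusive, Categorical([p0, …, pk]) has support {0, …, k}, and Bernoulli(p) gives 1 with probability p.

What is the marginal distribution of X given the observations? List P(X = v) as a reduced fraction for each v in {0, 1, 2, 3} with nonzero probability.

P(X=0) = 5/23, P(X=1) = 18/23

Enumerate traces; 12 have nonzero weight after conditioning:
  (Z=0, X=1, Y=1) weight 1/45
  (Z=0, X=1, Y=2) weight 1/45
  (Z=0, X=1, Y=3) weight 1/45
  (Z=0, X=1, Y=4) weight 1/45
  (Z=1, X=1, Y=1) weight 1/90
  (Z=1, X=1, Y=2) weight 1/90
  (Z=1, X=1, Y=3) weight 1/90
  (Z=1, X=1, Y=4) weight 1/90
  (Z=2, X=0, Y=1) weight 1/108
  … 3 more
Group by X:
  weight(X=0) = 1/27
  weight(X=1) = 2/15
Total weight = 1/27 + 2/15 = 23/135
P(X=0 | obs) = 1/27 / 23/135 = 5/23
P(X=1 | obs) = 2/15 / 23/135 = 18/23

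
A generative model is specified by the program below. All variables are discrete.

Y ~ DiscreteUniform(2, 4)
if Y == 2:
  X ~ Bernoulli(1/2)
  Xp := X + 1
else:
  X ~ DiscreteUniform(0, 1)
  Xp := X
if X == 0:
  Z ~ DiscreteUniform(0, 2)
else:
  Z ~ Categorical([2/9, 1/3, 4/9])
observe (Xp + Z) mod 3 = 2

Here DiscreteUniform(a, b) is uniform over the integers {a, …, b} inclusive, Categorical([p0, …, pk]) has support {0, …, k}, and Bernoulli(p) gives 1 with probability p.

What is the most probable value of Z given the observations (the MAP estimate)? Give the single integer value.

argmax_v P(Z = v | obs) = 1

Enumerate traces; 6 have nonzero weight after conditioning:
  (Y=2, X=0, Z=1) weight 1/18
  (Y=2, X=1, Z=0) weight 1/27
  (Y=3, X=0, Z=2) weight 1/18
  (Y=3, X=1, Z=1) weight 1/18
  (Y=4, X=0, Z=2) weight 1/18
  (Y=4, X=1, Z=1) weight 1/18
Group by Z:
  weight(Z=0) = 1/27
  weight(Z=1) = 1/6
  weight(Z=2) = 1/9
Total weight = 1/27 + 1/6 + 1/9 = 17/54
P(Z=0 | obs) = 1/27 / 17/54 = 2/17
P(Z=1 | obs) = 1/6 / 17/54 = 9/17
P(Z=2 | obs) = 1/9 / 17/54 = 6/17
argmax = 1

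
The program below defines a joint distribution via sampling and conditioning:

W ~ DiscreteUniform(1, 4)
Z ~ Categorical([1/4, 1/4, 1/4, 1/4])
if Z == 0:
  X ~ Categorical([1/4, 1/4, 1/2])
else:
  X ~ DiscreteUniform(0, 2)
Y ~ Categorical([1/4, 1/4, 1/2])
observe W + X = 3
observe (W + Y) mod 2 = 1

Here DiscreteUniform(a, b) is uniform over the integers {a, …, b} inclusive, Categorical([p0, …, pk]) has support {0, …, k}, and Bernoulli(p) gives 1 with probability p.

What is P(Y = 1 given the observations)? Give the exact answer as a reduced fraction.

Enumerate traces; 20 have nonzero weight after conditioning:
  (W=1, Z=0, X=2, Y=0) weight 1/128
  (W=1, Z=0, X=2, Y=2) weight 1/64
  (W=1, Z=1, X=2, Y=0) weight 1/192
  (W=1, Z=1, X=2, Y=2) weight 1/96
  (W=1, Z=2, X=2, Y=0) weight 1/192
  (W=1, Z=2, X=2, Y=2) weight 1/96
  (W=1, Z=3, X=2, Y=0) weight 1/192
  (W=1, Z=3, X=2, Y=2) weight 1/96
  (W=2, Z=0, X=1, Y=1) weight 1/256
  … 11 more
Group by Y:
  weight(Y=0) = 11/256
  weight(Y=1) = 5/256
  weight(Y=2) = 11/128
Total weight = 11/256 + 5/256 + 11/128 = 19/128
P(Y=0 | obs) = 11/256 / 19/128 = 11/38
P(Y=1 | obs) = 5/256 / 19/128 = 5/38
P(Y=2 | obs) = 11/128 / 19/128 = 11/19

P(Y = 1 | obs) = 5/38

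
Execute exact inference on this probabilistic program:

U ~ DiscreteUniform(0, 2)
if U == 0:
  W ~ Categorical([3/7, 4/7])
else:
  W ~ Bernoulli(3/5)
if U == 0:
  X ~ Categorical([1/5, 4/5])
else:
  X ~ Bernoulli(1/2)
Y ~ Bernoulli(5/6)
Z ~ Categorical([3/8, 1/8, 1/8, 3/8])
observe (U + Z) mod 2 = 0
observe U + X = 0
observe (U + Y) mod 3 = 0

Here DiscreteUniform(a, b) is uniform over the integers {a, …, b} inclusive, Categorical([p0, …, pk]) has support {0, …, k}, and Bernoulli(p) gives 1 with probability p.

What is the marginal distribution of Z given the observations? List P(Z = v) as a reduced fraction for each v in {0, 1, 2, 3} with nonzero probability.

P(Z=0) = 3/4, P(Z=2) = 1/4

Enumerate traces; 4 have nonzero weight after conditioning:
  (U=0, W=0, X=0, Y=0, Z=0) weight 1/560
  (U=0, W=0, X=0, Y=0, Z=2) weight 1/1680
  (U=0, W=1, X=0, Y=0, Z=0) weight 1/420
  (U=0, W=1, X=0, Y=0, Z=2) weight 1/1260
Group by Z:
  weight(Z=0) = 1/240
  weight(Z=2) = 1/720
Total weight = 1/240 + 1/720 = 1/180
P(Z=0 | obs) = 1/240 / 1/180 = 3/4
P(Z=2 | obs) = 1/720 / 1/180 = 1/4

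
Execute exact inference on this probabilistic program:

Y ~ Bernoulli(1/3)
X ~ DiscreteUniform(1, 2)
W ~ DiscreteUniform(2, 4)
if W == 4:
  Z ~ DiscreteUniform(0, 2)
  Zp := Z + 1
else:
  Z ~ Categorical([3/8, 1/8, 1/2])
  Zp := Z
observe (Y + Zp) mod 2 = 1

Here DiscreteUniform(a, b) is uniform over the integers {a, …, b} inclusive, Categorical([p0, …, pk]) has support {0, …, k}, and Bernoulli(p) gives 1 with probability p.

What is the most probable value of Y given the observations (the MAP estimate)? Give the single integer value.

Enumerate traces; 18 have nonzero weight after conditioning:
  (Y=0, X=1, W=2, Z=1) weight 1/72
  (Y=0, X=1, W=3, Z=1) weight 1/72
  (Y=0, X=1, W=4, Z=0) weight 1/27
  (Y=0, X=1, W=4, Z=2) weight 1/27
  (Y=0, X=2, W=2, Z=1) weight 1/72
  (Y=0, X=2, W=3, Z=1) weight 1/72
  (Y=0, X=2, W=4, Z=0) weight 1/27
  (Y=0, X=2, W=4, Z=2) weight 1/27
  (Y=1, X=1, W=2, Z=0) weight 1/48
  … 9 more
Group by Y:
  weight(Y=0) = 11/54
  weight(Y=1) = 25/108
Total weight = 11/54 + 25/108 = 47/108
P(Y=0 | obs) = 11/54 / 47/108 = 22/47
P(Y=1 | obs) = 25/108 / 47/108 = 25/47
argmax = 1

argmax_v P(Y = v | obs) = 1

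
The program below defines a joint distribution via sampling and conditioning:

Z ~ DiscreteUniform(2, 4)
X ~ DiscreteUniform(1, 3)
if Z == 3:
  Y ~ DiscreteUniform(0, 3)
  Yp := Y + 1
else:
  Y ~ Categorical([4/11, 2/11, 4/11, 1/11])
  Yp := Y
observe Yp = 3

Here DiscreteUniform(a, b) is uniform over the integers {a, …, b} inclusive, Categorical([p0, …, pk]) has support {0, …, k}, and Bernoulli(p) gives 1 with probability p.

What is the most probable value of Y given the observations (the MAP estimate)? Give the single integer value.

Enumerate traces; 9 have nonzero weight after conditioning:
  (Z=2, X=1, Y=3) weight 1/99
  (Z=2, X=2, Y=3) weight 1/99
  (Z=2, X=3, Y=3) weight 1/99
  (Z=3, X=1, Y=2) weight 1/36
  (Z=3, X=2, Y=2) weight 1/36
  (Z=3, X=3, Y=2) weight 1/36
  (Z=4, X=1, Y=3) weight 1/99
  (Z=4, X=2, Y=3) weight 1/99
  … 1 more
Group by Y:
  weight(Y=2) = 1/12
  weight(Y=3) = 2/33
Total weight = 1/12 + 2/33 = 19/132
P(Y=2 | obs) = 1/12 / 19/132 = 11/19
P(Y=3 | obs) = 2/33 / 19/132 = 8/19
argmax = 2

argmax_v P(Y = v | obs) = 2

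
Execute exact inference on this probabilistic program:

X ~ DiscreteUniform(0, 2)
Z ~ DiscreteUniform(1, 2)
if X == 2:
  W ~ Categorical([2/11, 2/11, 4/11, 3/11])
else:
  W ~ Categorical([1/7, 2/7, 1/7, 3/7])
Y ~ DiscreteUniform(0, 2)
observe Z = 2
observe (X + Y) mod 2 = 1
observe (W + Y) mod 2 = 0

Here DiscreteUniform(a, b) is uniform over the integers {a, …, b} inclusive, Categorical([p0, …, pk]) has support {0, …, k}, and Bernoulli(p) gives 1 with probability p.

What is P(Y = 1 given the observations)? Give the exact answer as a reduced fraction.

Enumerate traces; 8 have nonzero weight after conditioning:
  (X=0, Z=2, W=1, Y=1) weight 1/63
  (X=0, Z=2, W=3, Y=1) weight 1/42
  (X=1, Z=2, W=0, Y=0) weight 1/126
  (X=1, Z=2, W=0, Y=2) weight 1/126
  (X=1, Z=2, W=2, Y=0) weight 1/126
  (X=1, Z=2, W=2, Y=2) weight 1/126
  (X=2, Z=2, W=1, Y=1) weight 1/99
  (X=2, Z=2, W=3, Y=1) weight 1/66
Group by Y:
  weight(Y=0) = 1/63
  weight(Y=1) = 5/77
  weight(Y=2) = 1/63
Total weight = 1/63 + 5/77 + 1/63 = 67/693
P(Y=0 | obs) = 1/63 / 67/693 = 11/67
P(Y=1 | obs) = 5/77 / 67/693 = 45/67
P(Y=2 | obs) = 1/63 / 67/693 = 11/67

P(Y = 1 | obs) = 45/67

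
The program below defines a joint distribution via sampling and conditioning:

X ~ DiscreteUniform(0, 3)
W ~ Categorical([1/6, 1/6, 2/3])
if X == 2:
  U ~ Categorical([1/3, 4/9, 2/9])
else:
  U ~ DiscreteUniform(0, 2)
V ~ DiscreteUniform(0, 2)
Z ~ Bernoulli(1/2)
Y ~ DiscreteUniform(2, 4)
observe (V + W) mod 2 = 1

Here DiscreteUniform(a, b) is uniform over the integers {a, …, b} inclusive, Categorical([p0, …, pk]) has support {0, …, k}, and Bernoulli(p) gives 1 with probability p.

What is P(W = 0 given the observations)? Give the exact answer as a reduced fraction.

P(W = 0 | obs) = 1/7

Enumerate traces; 288 have nonzero weight after conditioning:
  (X=0, W=0, U=0, V=1, Z=0, Y=2) weight 1/1296
  (X=0, W=0, U=0, V=1, Z=0, Y=3) weight 1/1296
  (X=0, W=0, U=0, V=1, Z=0, Y=4) weight 1/1296
  (X=0, W=0, U=0, V=1, Z=1, Y=2) weight 1/1296
  (X=0, W=0, U=0, V=1, Z=1, Y=3) weight 1/1296
  (X=0, W=0, U=0, V=1, Z=1, Y=4) weight 1/1296
  (X=0, W=0, U=1, V=1, Z=0, Y=2) weight 1/1296
  (X=0, W=0, U=1, V=1, Z=0, Y=3) weight 1/1296
  (X=0, W=1, U=0, V=0, Z=0, Y=2) weight 1/1296
  (X=0, W=2, U=0, V=1, Z=0, Y=2) weight 1/324
  … 278 more
Group by W:
  weight(W=0) = 1/18
  weight(W=1) = 1/9
  weight(W=2) = 2/9
Total weight = 1/18 + 1/9 + 2/9 = 7/18
P(W=0 | obs) = 1/18 / 7/18 = 1/7
P(W=1 | obs) = 1/9 / 7/18 = 2/7
P(W=2 | obs) = 2/9 / 7/18 = 4/7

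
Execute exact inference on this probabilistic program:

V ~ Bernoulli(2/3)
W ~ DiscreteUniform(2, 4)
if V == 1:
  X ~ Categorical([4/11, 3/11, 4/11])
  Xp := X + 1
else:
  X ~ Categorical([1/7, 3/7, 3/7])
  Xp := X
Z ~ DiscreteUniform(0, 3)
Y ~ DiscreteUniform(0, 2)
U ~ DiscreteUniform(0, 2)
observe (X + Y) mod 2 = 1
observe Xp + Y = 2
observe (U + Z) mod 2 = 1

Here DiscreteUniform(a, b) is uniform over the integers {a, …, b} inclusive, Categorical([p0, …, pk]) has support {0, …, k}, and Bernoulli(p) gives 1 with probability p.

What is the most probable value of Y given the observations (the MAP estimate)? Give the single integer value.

argmax_v P(Y = v | obs) = 1

Enumerate traces; 36 have nonzero weight after conditioning:
  (V=1, W=2, X=0, Z=0, Y=1, U=1) weight 2/891
  (V=1, W=2, X=0, Z=1, Y=1, U=0) weight 2/891
  (V=1, W=2, X=0, Z=1, Y=1, U=2) weight 2/891
  (V=1, W=2, X=0, Z=2, Y=1, U=1) weight 2/891
  (V=1, W=2, X=0, Z=3, Y=1, U=0) weight 2/891
  (V=1, W=2, X=0, Z=3, Y=1, U=2) weight 2/891
  (V=1, W=2, X=1, Z=0, Y=0, U=1) weight 1/594
  (V=1, W=2, X=1, Z=1, Y=0, U=0) weight 1/594
  … 28 more
Group by Y:
  weight(Y=0) = 1/33
  weight(Y=1) = 4/99
Total weight = 1/33 + 4/99 = 7/99
P(Y=0 | obs) = 1/33 / 7/99 = 3/7
P(Y=1 | obs) = 4/99 / 7/99 = 4/7
argmax = 1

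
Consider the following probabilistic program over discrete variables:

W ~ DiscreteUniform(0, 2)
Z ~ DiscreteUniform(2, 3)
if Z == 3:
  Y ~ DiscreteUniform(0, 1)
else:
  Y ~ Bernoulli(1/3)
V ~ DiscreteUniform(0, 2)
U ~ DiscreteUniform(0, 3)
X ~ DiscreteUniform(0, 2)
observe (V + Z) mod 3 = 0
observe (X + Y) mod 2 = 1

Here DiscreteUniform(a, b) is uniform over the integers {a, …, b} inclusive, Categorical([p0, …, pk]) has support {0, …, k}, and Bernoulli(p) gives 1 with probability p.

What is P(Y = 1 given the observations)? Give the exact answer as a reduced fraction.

Enumerate traces; 72 have nonzero weight after conditioning:
  (W=0, Z=2, Y=0, V=1, U=0, X=1) weight 1/324
  (W=0, Z=2, Y=0, V=1, U=1, X=1) weight 1/324
  (W=0, Z=2, Y=0, V=1, U=2, X=1) weight 1/324
  (W=0, Z=2, Y=0, V=1, U=3, X=1) weight 1/324
  (W=0, Z=2, Y=1, V=1, U=0, X=0) weight 1/648
  (W=0, Z=2, Y=1, V=1, U=0, X=2) weight 1/648
  (W=0, Z=2, Y=1, V=1, U=1, X=0) weight 1/648
  (W=0, Z=2, Y=1, V=1, U=1, X=2) weight 1/648
  … 64 more
Group by Y:
  weight(Y=0) = 7/108
  weight(Y=1) = 5/54
Total weight = 7/108 + 5/54 = 17/108
P(Y=0 | obs) = 7/108 / 17/108 = 7/17
P(Y=1 | obs) = 5/54 / 17/108 = 10/17

P(Y = 1 | obs) = 10/17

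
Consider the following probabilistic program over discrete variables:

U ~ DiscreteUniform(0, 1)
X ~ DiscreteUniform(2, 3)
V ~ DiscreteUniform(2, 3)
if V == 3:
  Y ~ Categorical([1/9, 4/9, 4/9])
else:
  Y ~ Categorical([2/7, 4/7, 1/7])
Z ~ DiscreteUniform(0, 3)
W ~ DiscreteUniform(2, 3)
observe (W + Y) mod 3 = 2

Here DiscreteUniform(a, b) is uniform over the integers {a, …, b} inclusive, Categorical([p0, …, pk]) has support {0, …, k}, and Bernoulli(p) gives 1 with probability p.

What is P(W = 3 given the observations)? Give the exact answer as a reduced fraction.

Enumerate traces; 64 have nonzero weight after conditioning:
  (U=0, X=2, V=2, Y=0, Z=0, W=2) weight 1/224
  (U=0, X=2, V=2, Y=0, Z=1, W=2) weight 1/224
  (U=0, X=2, V=2, Y=0, Z=2, W=2) weight 1/224
  (U=0, X=2, V=2, Y=0, Z=3, W=2) weight 1/224
  (U=0, X=2, V=2, Y=2, Z=0, W=3) weight 1/448
  (U=0, X=2, V=2, Y=2, Z=1, W=3) weight 1/448
  (U=0, X=2, V=2, Y=2, Z=2, W=3) weight 1/448
  (U=0, X=2, V=2, Y=2, Z=3, W=3) weight 1/448
  … 56 more
Group by W:
  weight(W=2) = 25/252
  weight(W=3) = 37/252
Total weight = 25/252 + 37/252 = 31/126
P(W=2 | obs) = 25/252 / 31/126 = 25/62
P(W=3 | obs) = 37/252 / 31/126 = 37/62

P(W = 3 | obs) = 37/62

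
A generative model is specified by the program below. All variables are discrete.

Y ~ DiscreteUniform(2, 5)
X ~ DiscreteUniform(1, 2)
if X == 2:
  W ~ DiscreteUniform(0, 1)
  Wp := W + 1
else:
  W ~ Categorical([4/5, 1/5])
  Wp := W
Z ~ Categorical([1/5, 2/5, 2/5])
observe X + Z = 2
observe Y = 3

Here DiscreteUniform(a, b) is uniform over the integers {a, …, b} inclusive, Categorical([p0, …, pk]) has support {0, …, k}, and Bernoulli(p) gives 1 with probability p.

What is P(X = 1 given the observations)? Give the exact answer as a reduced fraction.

P(X = 1 | obs) = 2/3

Enumerate traces; 4 have nonzero weight after conditioning:
  (Y=3, X=1, W=0, Z=1) weight 1/25
  (Y=3, X=1, W=1, Z=1) weight 1/100
  (Y=3, X=2, W=0, Z=0) weight 1/80
  (Y=3, X=2, W=1, Z=0) weight 1/80
Group by X:
  weight(X=1) = 1/20
  weight(X=2) = 1/40
Total weight = 1/20 + 1/40 = 3/40
P(X=1 | obs) = 1/20 / 3/40 = 2/3
P(X=2 | obs) = 1/40 / 3/40 = 1/3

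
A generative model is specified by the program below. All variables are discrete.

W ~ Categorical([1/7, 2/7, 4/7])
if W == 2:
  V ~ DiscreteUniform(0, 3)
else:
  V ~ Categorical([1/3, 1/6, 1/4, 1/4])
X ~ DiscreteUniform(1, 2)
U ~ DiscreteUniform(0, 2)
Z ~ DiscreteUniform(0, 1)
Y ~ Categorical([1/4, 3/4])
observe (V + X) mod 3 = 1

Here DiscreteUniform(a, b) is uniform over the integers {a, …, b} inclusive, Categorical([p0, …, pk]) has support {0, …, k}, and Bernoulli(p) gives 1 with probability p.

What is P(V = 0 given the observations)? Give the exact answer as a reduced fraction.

Enumerate traces; 108 have nonzero weight after conditioning:
  (W=0, V=0, X=1, U=0, Z=0, Y=0) weight 1/1008
  (W=0, V=0, X=1, U=0, Z=0, Y=1) weight 1/336
  (W=0, V=0, X=1, U=0, Z=1, Y=0) weight 1/1008
  (W=0, V=0, X=1, U=0, Z=1, Y=1) weight 1/336
  (W=0, V=0, X=1, U=1, Z=0, Y=0) weight 1/1008
  (W=0, V=0, X=1, U=1, Z=0, Y=1) weight 1/336
  (W=0, V=0, X=1, U=1, Z=1, Y=0) weight 1/1008
  (W=0, V=0, X=1, U=1, Z=1, Y=1) weight 1/336
  (W=0, V=2, X=2, U=0, Z=0, Y=0) weight 1/1344
  (W=0, V=3, X=1, U=0, Z=0, Y=0) weight 1/1344
  … 98 more
Group by V:
  weight(V=0) = 1/7
  weight(V=2) = 1/8
  weight(V=3) = 1/8
Total weight = 1/7 + 1/8 + 1/8 = 11/28
P(V=0 | obs) = 1/7 / 11/28 = 4/11
P(V=2 | obs) = 1/8 / 11/28 = 7/22
P(V=3 | obs) = 1/8 / 11/28 = 7/22

P(V = 0 | obs) = 4/11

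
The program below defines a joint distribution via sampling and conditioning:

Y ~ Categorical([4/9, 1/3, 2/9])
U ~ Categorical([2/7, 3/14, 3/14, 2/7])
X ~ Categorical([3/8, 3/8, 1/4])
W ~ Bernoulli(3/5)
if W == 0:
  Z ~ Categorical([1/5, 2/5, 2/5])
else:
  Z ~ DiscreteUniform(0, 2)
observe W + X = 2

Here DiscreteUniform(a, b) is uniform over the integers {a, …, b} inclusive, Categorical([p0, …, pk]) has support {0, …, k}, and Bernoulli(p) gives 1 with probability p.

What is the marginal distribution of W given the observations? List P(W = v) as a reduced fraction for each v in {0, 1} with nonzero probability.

P(W=0) = 4/13, P(W=1) = 9/13

Enumerate traces; 72 have nonzero weight after conditioning:
  (Y=0, U=0, X=1, W=1, Z=0) weight 1/105
  (Y=0, U=0, X=1, W=1, Z=1) weight 1/105
  (Y=0, U=0, X=1, W=1, Z=2) weight 1/105
  (Y=0, U=0, X=2, W=0, Z=0) weight 4/1575
  (Y=0, U=0, X=2, W=0, Z=1) weight 8/1575
  (Y=0, U=0, X=2, W=0, Z=2) weight 8/1575
  (Y=0, U=1, X=1, W=1, Z=0) weight 1/140
  (Y=0, U=1, X=1, W=1, Z=1) weight 1/140
  … 64 more
Group by W:
  weight(W=0) = 1/10
  weight(W=1) = 9/40
Total weight = 1/10 + 9/40 = 13/40
P(W=0 | obs) = 1/10 / 13/40 = 4/13
P(W=1 | obs) = 9/40 / 13/40 = 9/13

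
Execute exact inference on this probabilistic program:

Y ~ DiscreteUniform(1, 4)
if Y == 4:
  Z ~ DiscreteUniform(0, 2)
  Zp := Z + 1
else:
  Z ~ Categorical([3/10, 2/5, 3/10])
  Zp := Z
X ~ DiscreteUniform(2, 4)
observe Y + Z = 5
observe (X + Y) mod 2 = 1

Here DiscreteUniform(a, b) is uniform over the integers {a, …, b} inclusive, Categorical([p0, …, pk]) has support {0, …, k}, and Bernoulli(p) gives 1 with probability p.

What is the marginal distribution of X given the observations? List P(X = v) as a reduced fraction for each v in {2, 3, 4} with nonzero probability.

Enumerate traces; 3 have nonzero weight after conditioning:
  (Y=3, Z=2, X=2) weight 1/40
  (Y=3, Z=2, X=4) weight 1/40
  (Y=4, Z=1, X=3) weight 1/36
Group by X:
  weight(X=2) = 1/40
  weight(X=3) = 1/36
  weight(X=4) = 1/40
Total weight = 1/40 + 1/36 + 1/40 = 7/90
P(X=2 | obs) = 1/40 / 7/90 = 9/28
P(X=3 | obs) = 1/36 / 7/90 = 5/14
P(X=4 | obs) = 1/40 / 7/90 = 9/28

P(X=2) = 9/28, P(X=3) = 5/14, P(X=4) = 9/28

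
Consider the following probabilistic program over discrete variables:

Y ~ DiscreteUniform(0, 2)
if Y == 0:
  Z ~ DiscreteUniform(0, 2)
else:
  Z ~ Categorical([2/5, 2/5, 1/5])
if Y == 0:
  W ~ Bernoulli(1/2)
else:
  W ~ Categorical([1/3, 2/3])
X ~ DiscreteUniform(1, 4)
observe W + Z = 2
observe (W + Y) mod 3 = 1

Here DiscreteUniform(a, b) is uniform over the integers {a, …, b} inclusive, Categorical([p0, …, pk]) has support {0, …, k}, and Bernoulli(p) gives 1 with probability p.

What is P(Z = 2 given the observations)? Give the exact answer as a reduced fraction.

Enumerate traces; 8 have nonzero weight after conditioning:
  (Y=0, Z=1, W=1, X=1) weight 1/72
  (Y=0, Z=1, W=1, X=2) weight 1/72
  (Y=0, Z=1, W=1, X=3) weight 1/72
  (Y=0, Z=1, W=1, X=4) weight 1/72
  (Y=1, Z=2, W=0, X=1) weight 1/180
  (Y=1, Z=2, W=0, X=2) weight 1/180
  (Y=1, Z=2, W=0, X=3) weight 1/180
  (Y=1, Z=2, W=0, X=4) weight 1/180
Group by Z:
  weight(Z=1) = 1/18
  weight(Z=2) = 1/45
Total weight = 1/18 + 1/45 = 7/90
P(Z=1 | obs) = 1/18 / 7/90 = 5/7
P(Z=2 | obs) = 1/45 / 7/90 = 2/7

P(Z = 2 | obs) = 2/7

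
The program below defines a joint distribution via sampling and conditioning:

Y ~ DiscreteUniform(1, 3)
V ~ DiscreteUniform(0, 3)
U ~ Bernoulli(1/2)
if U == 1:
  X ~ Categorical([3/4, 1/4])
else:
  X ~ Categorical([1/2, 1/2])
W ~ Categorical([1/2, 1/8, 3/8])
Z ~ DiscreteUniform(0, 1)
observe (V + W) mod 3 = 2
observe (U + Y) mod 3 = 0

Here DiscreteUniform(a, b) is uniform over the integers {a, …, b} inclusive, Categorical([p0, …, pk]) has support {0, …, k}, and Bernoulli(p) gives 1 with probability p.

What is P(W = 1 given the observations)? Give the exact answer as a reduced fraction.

Enumerate traces; 32 have nonzero weight after conditioning:
  (Y=2, V=0, U=1, X=0, W=2, Z=0) weight 3/512
  (Y=2, V=0, U=1, X=0, W=2, Z=1) weight 3/512
  (Y=2, V=0, U=1, X=1, W=2, Z=0) weight 1/512
  (Y=2, V=0, U=1, X=1, W=2, Z=1) weight 1/512
  (Y=2, V=1, U=1, X=0, W=1, Z=0) weight 1/512
  (Y=2, V=1, U=1, X=0, W=1, Z=1) weight 1/512
  (Y=2, V=1, U=1, X=1, W=1, Z=0) weight 1/1536
  (Y=2, V=1, U=1, X=1, W=1, Z=1) weight 1/1536
  (Y=2, V=2, U=1, X=0, W=0, Z=0) weight 1/128
  … 23 more
Group by W:
  weight(W=0) = 1/24
  weight(W=1) = 1/96
  weight(W=2) = 1/16
Total weight = 1/24 + 1/96 + 1/16 = 11/96
P(W=0 | obs) = 1/24 / 11/96 = 4/11
P(W=1 | obs) = 1/96 / 11/96 = 1/11
P(W=2 | obs) = 1/16 / 11/96 = 6/11

P(W = 1 | obs) = 1/11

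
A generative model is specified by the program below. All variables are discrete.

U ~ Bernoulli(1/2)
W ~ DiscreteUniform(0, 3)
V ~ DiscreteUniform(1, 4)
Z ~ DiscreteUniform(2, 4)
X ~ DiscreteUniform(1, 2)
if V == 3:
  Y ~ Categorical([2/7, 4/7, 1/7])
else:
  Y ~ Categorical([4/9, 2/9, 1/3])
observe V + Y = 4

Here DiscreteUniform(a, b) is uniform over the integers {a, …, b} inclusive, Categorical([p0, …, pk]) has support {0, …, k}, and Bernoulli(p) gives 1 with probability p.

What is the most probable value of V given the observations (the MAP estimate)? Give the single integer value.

Enumerate traces; 144 have nonzero weight after conditioning:
  (U=0, W=0, V=2, Z=2, X=1, Y=2) weight 1/576
  (U=0, W=0, V=2, Z=2, X=2, Y=2) weight 1/576
  (U=0, W=0, V=2, Z=3, X=1, Y=2) weight 1/576
  (U=0, W=0, V=2, Z=3, X=2, Y=2) weight 1/576
  (U=0, W=0, V=2, Z=4, X=1, Y=2) weight 1/576
  (U=0, W=0, V=2, Z=4, X=2, Y=2) weight 1/576
  (U=0, W=0, V=3, Z=2, X=1, Y=1) weight 1/336
  (U=0, W=0, V=3, Z=2, X=2, Y=1) weight 1/336
  (U=0, W=0, V=4, Z=2, X=1, Y=0) weight 1/432
  … 135 more
Group by V:
  weight(V=2) = 1/12
  weight(V=3) = 1/7
  weight(V=4) = 1/9
Total weight = 1/12 + 1/7 + 1/9 = 85/252
P(V=2 | obs) = 1/12 / 85/252 = 21/85
P(V=3 | obs) = 1/7 / 85/252 = 36/85
P(V=4 | obs) = 1/9 / 85/252 = 28/85
argmax = 3

argmax_v P(V = v | obs) = 3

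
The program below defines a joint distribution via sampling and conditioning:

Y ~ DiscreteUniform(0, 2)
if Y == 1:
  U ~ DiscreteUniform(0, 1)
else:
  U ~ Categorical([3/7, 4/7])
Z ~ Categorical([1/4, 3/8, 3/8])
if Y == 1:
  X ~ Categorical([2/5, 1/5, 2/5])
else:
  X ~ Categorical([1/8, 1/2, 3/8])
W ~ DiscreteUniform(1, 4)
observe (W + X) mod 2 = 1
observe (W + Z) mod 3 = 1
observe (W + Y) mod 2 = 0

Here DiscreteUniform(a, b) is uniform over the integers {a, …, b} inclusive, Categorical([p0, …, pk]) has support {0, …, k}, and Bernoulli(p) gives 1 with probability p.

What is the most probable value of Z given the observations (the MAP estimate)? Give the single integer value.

Enumerate traces; 16 have nonzero weight after conditioning:
  (Y=0, U=0, Z=0, X=1, W=4) weight 1/224
  (Y=0, U=0, Z=2, X=1, W=2) weight 3/448
  (Y=0, U=1, Z=0, X=1, W=4) weight 1/168
  (Y=0, U=1, Z=2, X=1, W=2) weight 1/112
  (Y=1, U=0, Z=0, X=0, W=1) weight 1/240
  (Y=1, U=0, Z=0, X=2, W=1) weight 1/240
  (Y=1, U=0, Z=1, X=0, W=3) weight 1/160
  (Y=1, U=0, Z=1, X=2, W=3) weight 1/160
  … 8 more
Group by Z:
  weight(Z=0) = 3/80
  weight(Z=1) = 1/40
  weight(Z=2) = 1/32
Total weight = 3/80 + 1/40 + 1/32 = 3/32
P(Z=0 | obs) = 3/80 / 3/32 = 2/5
P(Z=1 | obs) = 1/40 / 3/32 = 4/15
P(Z=2 | obs) = 1/32 / 3/32 = 1/3
argmax = 0

argmax_v P(Z = v | obs) = 0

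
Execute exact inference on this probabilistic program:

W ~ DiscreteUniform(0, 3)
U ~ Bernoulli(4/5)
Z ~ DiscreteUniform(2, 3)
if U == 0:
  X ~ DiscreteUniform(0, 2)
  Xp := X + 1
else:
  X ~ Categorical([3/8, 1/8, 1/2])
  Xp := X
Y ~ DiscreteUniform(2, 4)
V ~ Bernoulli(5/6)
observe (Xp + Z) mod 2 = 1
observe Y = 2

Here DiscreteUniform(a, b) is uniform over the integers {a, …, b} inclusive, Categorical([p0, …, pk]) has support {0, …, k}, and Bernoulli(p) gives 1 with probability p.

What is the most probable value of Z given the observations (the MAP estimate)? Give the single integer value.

argmax_v P(Z = v | obs) = 3

Enumerate traces; 48 have nonzero weight after conditioning:
  (W=0, U=0, Z=2, X=0, Y=2, V=0) weight 1/2160
  (W=0, U=0, Z=2, X=0, Y=2, V=1) weight 1/432
  (W=0, U=0, Z=2, X=2, Y=2, V=0) weight 1/2160
  (W=0, U=0, Z=2, X=2, Y=2, V=1) weight 1/432
  (W=0, U=0, Z=3, X=1, Y=2, V=0) weight 1/2160
  (W=0, U=0, Z=3, X=1, Y=2, V=1) weight 1/432
  (W=0, U=1, Z=2, X=1, Y=2, V=0) weight 1/1440
  (W=0, U=1, Z=2, X=1, Y=2, V=1) weight 1/288
  … 40 more
Group by Z:
  weight(Z=2) = 7/180
  weight(Z=3) = 23/180
Total weight = 7/180 + 23/180 = 1/6
P(Z=2 | obs) = 7/180 / 1/6 = 7/30
P(Z=3 | obs) = 23/180 / 1/6 = 23/30
argmax = 3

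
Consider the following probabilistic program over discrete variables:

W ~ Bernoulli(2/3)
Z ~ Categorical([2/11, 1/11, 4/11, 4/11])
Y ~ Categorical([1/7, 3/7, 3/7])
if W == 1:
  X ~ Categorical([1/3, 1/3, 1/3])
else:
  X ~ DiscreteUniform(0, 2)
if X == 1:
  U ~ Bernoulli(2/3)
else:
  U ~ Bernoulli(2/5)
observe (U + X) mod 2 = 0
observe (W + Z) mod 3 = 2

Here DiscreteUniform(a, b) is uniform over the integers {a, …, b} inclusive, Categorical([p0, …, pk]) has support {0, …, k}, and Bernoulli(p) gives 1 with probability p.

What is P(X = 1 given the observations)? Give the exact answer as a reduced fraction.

P(X = 1 | obs) = 5/14

Enumerate traces; 18 have nonzero weight after conditioning:
  (W=0, Z=2, Y=0, X=0, U=0) weight 4/1155
  (W=0, Z=2, Y=0, X=1, U=1) weight 8/2079
  (W=0, Z=2, Y=0, X=2, U=0) weight 4/1155
  (W=0, Z=2, Y=1, X=0, U=0) weight 4/385
  (W=0, Z=2, Y=1, X=1, U=1) weight 8/693
  (W=0, Z=2, Y=1, X=2, U=0) weight 4/385
  (W=0, Z=2, Y=2, X=0, U=0) weight 4/385
  (W=0, Z=2, Y=2, X=1, U=1) weight 8/693
  … 10 more
Group by X:
  weight(X=0) = 2/55
  weight(X=1) = 4/99
  weight(X=2) = 2/55
Total weight = 2/55 + 4/99 + 2/55 = 56/495
P(X=0 | obs) = 2/55 / 56/495 = 9/28
P(X=1 | obs) = 4/99 / 56/495 = 5/14
P(X=2 | obs) = 2/55 / 56/495 = 9/28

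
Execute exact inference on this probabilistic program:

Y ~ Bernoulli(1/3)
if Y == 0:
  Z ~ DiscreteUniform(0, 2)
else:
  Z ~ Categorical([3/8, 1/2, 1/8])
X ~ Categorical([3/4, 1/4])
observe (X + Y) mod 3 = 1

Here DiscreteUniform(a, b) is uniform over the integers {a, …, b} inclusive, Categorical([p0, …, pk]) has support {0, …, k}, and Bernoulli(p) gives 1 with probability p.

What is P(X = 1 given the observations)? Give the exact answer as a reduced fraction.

P(X = 1 | obs) = 2/5

Enumerate traces; 6 have nonzero weight after conditioning:
  (Y=0, Z=0, X=1) weight 1/18
  (Y=0, Z=1, X=1) weight 1/18
  (Y=0, Z=2, X=1) weight 1/18
  (Y=1, Z=0, X=0) weight 3/32
  (Y=1, Z=1, X=0) weight 1/8
  (Y=1, Z=2, X=0) weight 1/32
Group by X:
  weight(X=0) = 1/4
  weight(X=1) = 1/6
Total weight = 1/4 + 1/6 = 5/12
P(X=0 | obs) = 1/4 / 5/12 = 3/5
P(X=1 | obs) = 1/6 / 5/12 = 2/5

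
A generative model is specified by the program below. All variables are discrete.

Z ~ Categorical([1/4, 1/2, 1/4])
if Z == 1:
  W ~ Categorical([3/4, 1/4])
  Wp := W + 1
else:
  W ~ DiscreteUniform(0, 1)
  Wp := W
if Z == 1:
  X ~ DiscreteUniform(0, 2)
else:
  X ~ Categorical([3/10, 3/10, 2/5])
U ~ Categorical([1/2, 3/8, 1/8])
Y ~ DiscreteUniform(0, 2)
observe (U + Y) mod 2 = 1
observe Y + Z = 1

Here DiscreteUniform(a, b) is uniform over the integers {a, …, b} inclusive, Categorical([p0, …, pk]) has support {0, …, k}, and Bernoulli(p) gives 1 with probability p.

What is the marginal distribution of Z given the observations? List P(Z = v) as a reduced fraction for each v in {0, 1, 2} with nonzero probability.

Enumerate traces; 18 have nonzero weight after conditioning:
  (Z=0, W=0, X=0, U=0, Y=1) weight 1/160
  (Z=0, W=0, X=0, U=2, Y=1) weight 1/640
  (Z=0, W=0, X=1, U=0, Y=1) weight 1/160
  (Z=0, W=0, X=1, U=2, Y=1) weight 1/640
  (Z=0, W=0, X=2, U=0, Y=1) weight 1/120
  (Z=0, W=0, X=2, U=2, Y=1) weight 1/480
  (Z=0, W=1, X=0, U=0, Y=1) weight 1/160
  (Z=0, W=1, X=0, U=2, Y=1) weight 1/640
  (Z=1, W=0, X=0, U=1, Y=0) weight 1/64
  … 9 more
Group by Z:
  weight(Z=0) = 5/96
  weight(Z=1) = 1/16
Total weight = 5/96 + 1/16 = 11/96
P(Z=0 | obs) = 5/96 / 11/96 = 5/11
P(Z=1 | obs) = 1/16 / 11/96 = 6/11

P(Z=0) = 5/11, P(Z=1) = 6/11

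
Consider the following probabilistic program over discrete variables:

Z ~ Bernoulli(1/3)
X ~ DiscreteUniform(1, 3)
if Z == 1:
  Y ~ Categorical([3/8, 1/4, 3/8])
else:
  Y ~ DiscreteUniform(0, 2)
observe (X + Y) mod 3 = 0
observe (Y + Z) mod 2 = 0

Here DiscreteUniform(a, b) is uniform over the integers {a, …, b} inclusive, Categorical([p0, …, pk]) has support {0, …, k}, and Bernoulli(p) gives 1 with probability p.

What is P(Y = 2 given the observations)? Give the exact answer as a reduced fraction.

P(Y = 2 | obs) = 8/19

Enumerate traces; 3 have nonzero weight after conditioning:
  (Z=0, X=1, Y=2) weight 2/27
  (Z=0, X=3, Y=0) weight 2/27
  (Z=1, X=2, Y=1) weight 1/36
Group by Y:
  weight(Y=0) = 2/27
  weight(Y=1) = 1/36
  weight(Y=2) = 2/27
Total weight = 2/27 + 1/36 + 2/27 = 19/108
P(Y=0 | obs) = 2/27 / 19/108 = 8/19
P(Y=1 | obs) = 1/36 / 19/108 = 3/19
P(Y=2 | obs) = 2/27 / 19/108 = 8/19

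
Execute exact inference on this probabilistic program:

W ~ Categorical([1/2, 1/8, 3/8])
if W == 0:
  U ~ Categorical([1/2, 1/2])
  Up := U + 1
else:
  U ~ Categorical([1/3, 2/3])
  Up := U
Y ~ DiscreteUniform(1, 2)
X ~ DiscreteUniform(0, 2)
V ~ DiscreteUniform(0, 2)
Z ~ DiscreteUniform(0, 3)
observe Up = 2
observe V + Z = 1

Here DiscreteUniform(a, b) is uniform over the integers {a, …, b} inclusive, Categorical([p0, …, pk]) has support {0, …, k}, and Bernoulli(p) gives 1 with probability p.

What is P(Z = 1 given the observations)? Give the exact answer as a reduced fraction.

P(Z = 1 | obs) = 1/2

Enumerate traces; 12 have nonzero weight after conditioning:
  (W=0, U=1, Y=1, X=0, V=0, Z=1) weight 1/288
  (W=0, U=1, Y=1, X=0, V=1, Z=0) weight 1/288
  (W=0, U=1, Y=1, X=1, V=0, Z=1) weight 1/288
  (W=0, U=1, Y=1, X=1, V=1, Z=0) weight 1/288
  (W=0, U=1, Y=1, X=2, V=0, Z=1) weight 1/288
  (W=0, U=1, Y=1, X=2, V=1, Z=0) weight 1/288
  (W=0, U=1, Y=2, X=0, V=0, Z=1) weight 1/288
  (W=0, U=1, Y=2, X=0, V=1, Z=0) weight 1/288
  … 4 more
Group by Z:
  weight(Z=0) = 1/48
  weight(Z=1) = 1/48
Total weight = 1/48 + 1/48 = 1/24
P(Z=0 | obs) = 1/48 / 1/24 = 1/2
P(Z=1 | obs) = 1/48 / 1/24 = 1/2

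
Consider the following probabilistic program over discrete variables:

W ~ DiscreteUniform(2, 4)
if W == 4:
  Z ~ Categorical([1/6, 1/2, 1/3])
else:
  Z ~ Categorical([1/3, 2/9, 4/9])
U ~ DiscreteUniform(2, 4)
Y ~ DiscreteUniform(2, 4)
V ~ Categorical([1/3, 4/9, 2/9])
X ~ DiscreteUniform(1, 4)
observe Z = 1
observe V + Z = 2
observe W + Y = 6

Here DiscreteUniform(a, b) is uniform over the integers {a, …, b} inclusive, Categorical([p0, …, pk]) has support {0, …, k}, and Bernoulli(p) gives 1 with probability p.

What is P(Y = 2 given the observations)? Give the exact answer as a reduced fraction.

Enumerate traces; 36 have nonzero weight after conditioning:
  (W=2, Z=1, U=2, Y=4, V=1, X=1) weight 2/2187
  (W=2, Z=1, U=2, Y=4, V=1, X=2) weight 2/2187
  (W=2, Z=1, U=2, Y=4, V=1, X=3) weight 2/2187
  (W=2, Z=1, U=2, Y=4, V=1, X=4) weight 2/2187
  (W=2, Z=1, U=3, Y=4, V=1, X=1) weight 2/2187
  (W=2, Z=1, U=3, Y=4, V=1, X=2) weight 2/2187
  (W=2, Z=1, U=3, Y=4, V=1, X=3) weight 2/2187
  (W=2, Z=1, U=3, Y=4, V=1, X=4) weight 2/2187
  (W=3, Z=1, U=2, Y=3, V=1, X=1) weight 2/2187
  (W=4, Z=1, U=2, Y=2, V=1, X=1) weight 1/486
  … 26 more
Group by Y:
  weight(Y=2) = 2/81
  weight(Y=3) = 8/729
  weight(Y=4) = 8/729
Total weight = 2/81 + 8/729 + 8/729 = 34/729
P(Y=2 | obs) = 2/81 / 34/729 = 9/17
P(Y=3 | obs) = 8/729 / 34/729 = 4/17
P(Y=4 | obs) = 8/729 / 34/729 = 4/17

P(Y = 2 | obs) = 9/17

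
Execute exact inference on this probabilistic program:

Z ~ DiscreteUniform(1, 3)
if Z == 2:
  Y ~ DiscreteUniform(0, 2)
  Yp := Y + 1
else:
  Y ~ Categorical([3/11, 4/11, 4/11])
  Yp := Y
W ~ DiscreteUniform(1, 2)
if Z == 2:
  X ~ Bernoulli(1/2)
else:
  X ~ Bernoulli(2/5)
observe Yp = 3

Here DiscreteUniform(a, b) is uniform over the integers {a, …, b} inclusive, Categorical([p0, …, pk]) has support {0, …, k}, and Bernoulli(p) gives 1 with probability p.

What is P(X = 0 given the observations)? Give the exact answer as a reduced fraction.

Enumerate traces; 4 have nonzero weight after conditioning:
  (Z=2, Y=2, W=1, X=0) weight 1/36
  (Z=2, Y=2, W=1, X=1) weight 1/36
  (Z=2, Y=2, W=2, X=0) weight 1/36
  (Z=2, Y=2, W=2, X=1) weight 1/36
Group by X:
  weight(X=0) = 1/18
  weight(X=1) = 1/18
Total weight = 1/18 + 1/18 = 1/9
P(X=0 | obs) = 1/18 / 1/9 = 1/2
P(X=1 | obs) = 1/18 / 1/9 = 1/2

P(X = 0 | obs) = 1/2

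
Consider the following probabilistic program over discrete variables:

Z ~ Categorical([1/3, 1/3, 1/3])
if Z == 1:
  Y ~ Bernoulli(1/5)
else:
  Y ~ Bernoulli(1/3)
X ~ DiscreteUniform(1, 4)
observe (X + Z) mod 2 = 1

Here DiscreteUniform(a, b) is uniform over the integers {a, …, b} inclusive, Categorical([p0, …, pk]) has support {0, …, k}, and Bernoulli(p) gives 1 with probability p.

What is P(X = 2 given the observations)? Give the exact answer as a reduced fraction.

Enumerate traces; 12 have nonzero weight after conditioning:
  (Z=0, Y=0, X=1) weight 1/18
  (Z=0, Y=0, X=3) weight 1/18
  (Z=0, Y=1, X=1) weight 1/36
  (Z=0, Y=1, X=3) weight 1/36
  (Z=1, Y=0, X=2) weight 1/15
  (Z=1, Y=0, X=4) weight 1/15
  (Z=1, Y=1, X=2) weight 1/60
  (Z=1, Y=1, X=4) weight 1/60
  … 4 more
Group by X:
  weight(X=1) = 1/6
  weight(X=2) = 1/12
  weight(X=3) = 1/6
  weight(X=4) = 1/12
Total weight = 1/6 + 1/12 + 1/6 + 1/12 = 1/2
P(X=1 | obs) = 1/6 / 1/2 = 1/3
P(X=2 | obs) = 1/12 / 1/2 = 1/6
P(X=3 | obs) = 1/6 / 1/2 = 1/3
P(X=4 | obs) = 1/12 / 1/2 = 1/6

P(X = 2 | obs) = 1/6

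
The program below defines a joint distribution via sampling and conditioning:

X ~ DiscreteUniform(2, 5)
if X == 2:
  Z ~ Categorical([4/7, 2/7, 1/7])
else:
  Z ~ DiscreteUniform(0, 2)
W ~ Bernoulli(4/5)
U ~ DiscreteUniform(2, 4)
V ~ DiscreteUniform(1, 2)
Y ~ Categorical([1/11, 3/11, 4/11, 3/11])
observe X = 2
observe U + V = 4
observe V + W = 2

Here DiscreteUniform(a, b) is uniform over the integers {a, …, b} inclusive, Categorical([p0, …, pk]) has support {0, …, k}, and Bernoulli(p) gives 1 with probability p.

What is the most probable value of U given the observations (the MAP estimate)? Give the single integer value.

argmax_v P(U = v | obs) = 3

Enumerate traces; 24 have nonzero weight after conditioning:
  (X=2, Z=0, W=0, U=2, V=2, Y=0) weight 1/2310
  (X=2, Z=0, W=0, U=2, V=2, Y=1) weight 1/770
  (X=2, Z=0, W=0, U=2, V=2, Y=2) weight 2/1155
  (X=2, Z=0, W=0, U=2, V=2, Y=3) weight 1/770
  (X=2, Z=0, W=1, U=3, V=1, Y=0) weight 2/1155
  (X=2, Z=0, W=1, U=3, V=1, Y=1) weight 2/385
  (X=2, Z=0, W=1, U=3, V=1, Y=2) weight 8/1155
  (X=2, Z=0, W=1, U=3, V=1, Y=3) weight 2/385
  … 16 more
Group by U:
  weight(U=2) = 1/120
  weight(U=3) = 1/30
Total weight = 1/120 + 1/30 = 1/24
P(U=2 | obs) = 1/120 / 1/24 = 1/5
P(U=3 | obs) = 1/30 / 1/24 = 4/5
argmax = 3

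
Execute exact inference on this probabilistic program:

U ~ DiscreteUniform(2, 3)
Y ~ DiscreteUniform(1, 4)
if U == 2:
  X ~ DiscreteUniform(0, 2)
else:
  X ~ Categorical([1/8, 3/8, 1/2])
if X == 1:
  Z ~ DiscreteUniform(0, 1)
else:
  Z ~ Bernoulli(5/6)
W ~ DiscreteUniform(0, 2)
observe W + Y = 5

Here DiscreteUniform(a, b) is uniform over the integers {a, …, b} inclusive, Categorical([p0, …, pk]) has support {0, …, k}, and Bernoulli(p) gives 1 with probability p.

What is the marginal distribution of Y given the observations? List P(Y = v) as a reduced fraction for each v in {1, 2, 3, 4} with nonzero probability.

P(Y=3) = 1/2, P(Y=4) = 1/2

Enumerate traces; 24 have nonzero weight after conditioning:
  (U=2, Y=3, X=0, Z=0, W=2) weight 1/432
  (U=2, Y=3, X=0, Z=1, W=2) weight 5/432
  (U=2, Y=3, X=1, Z=0, W=2) weight 1/144
  (U=2, Y=3, X=1, Z=1, W=2) weight 1/144
  (U=2, Y=3, X=2, Z=0, W=2) weight 1/432
  (U=2, Y=3, X=2, Z=1, W=2) weight 5/432
  (U=2, Y=4, X=0, Z=0, W=1) weight 1/432
  (U=2, Y=4, X=0, Z=1, W=1) weight 5/432
  … 16 more
Group by Y:
  weight(Y=3) = 1/12
  weight(Y=4) = 1/12
Total weight = 1/12 + 1/12 = 1/6
P(Y=3 | obs) = 1/12 / 1/6 = 1/2
P(Y=4 | obs) = 1/12 / 1/6 = 1/2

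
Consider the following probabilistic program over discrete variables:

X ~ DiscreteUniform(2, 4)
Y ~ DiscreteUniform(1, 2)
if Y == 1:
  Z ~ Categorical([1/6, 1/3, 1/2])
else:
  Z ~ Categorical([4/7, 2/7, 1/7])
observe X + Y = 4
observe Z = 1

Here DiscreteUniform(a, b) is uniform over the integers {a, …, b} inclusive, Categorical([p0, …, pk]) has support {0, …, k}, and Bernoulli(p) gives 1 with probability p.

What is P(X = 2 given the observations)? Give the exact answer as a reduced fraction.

P(X = 2 | obs) = 6/13

Enumerate traces; 2 have nonzero weight after conditioning:
  (X=2, Y=2, Z=1) weight 1/21
  (X=3, Y=1, Z=1) weight 1/18
Group by X:
  weight(X=2) = 1/21
  weight(X=3) = 1/18
Total weight = 1/21 + 1/18 = 13/126
P(X=2 | obs) = 1/21 / 13/126 = 6/13
P(X=3 | obs) = 1/18 / 13/126 = 7/13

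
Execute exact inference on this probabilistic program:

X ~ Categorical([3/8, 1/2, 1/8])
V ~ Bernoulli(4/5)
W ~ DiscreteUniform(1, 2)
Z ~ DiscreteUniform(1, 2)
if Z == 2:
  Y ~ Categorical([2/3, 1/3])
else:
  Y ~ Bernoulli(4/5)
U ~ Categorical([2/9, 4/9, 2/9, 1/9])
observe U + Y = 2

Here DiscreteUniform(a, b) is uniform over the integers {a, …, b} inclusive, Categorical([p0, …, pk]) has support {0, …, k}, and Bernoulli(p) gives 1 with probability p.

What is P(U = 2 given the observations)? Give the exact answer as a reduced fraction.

P(U = 2 | obs) = 13/47

Enumerate traces; 48 have nonzero weight after conditioning:
  (X=0, V=0, W=1, Z=1, Y=0, U=2) weight 1/1200
  (X=0, V=0, W=1, Z=1, Y=1, U=1) weight 1/150
  (X=0, V=0, W=1, Z=2, Y=0, U=2) weight 1/360
  (X=0, V=0, W=1, Z=2, Y=1, U=1) weight 1/360
  (X=0, V=0, W=2, Z=1, Y=0, U=2) weight 1/1200
  (X=0, V=0, W=2, Z=1, Y=1, U=1) weight 1/150
  (X=0, V=0, W=2, Z=2, Y=0, U=2) weight 1/360
  (X=0, V=0, W=2, Z=2, Y=1, U=1) weight 1/360
  … 40 more
Group by U:
  weight(U=1) = 34/135
  weight(U=2) = 13/135
Total weight = 34/135 + 13/135 = 47/135
P(U=1 | obs) = 34/135 / 47/135 = 34/47
P(U=2 | obs) = 13/135 / 47/135 = 13/47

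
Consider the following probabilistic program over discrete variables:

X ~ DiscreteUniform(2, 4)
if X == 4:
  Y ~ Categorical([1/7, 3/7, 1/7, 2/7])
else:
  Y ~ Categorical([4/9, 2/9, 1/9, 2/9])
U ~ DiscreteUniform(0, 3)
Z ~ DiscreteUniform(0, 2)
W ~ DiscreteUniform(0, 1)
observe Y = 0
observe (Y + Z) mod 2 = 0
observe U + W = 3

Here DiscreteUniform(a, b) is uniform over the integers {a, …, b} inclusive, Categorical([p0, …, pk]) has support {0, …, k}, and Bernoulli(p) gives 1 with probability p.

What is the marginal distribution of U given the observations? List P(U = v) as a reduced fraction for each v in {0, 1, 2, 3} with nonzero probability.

Enumerate traces; 12 have nonzero weight after conditioning:
  (X=2, Y=0, U=2, Z=0, W=1) weight 1/162
  (X=2, Y=0, U=2, Z=2, W=1) weight 1/162
  (X=2, Y=0, U=3, Z=0, W=0) weight 1/162
  (X=2, Y=0, U=3, Z=2, W=0) weight 1/162
  (X=3, Y=0, U=2, Z=0, W=1) weight 1/162
  (X=3, Y=0, U=2, Z=2, W=1) weight 1/162
  (X=3, Y=0, U=3, Z=0, W=0) weight 1/162
  (X=3, Y=0, U=3, Z=2, W=0) weight 1/162
  … 4 more
Group by U:
  weight(U=2) = 65/2268
  weight(U=3) = 65/2268
Total weight = 65/2268 + 65/2268 = 65/1134
P(U=2 | obs) = 65/2268 / 65/1134 = 1/2
P(U=3 | obs) = 65/2268 / 65/1134 = 1/2

P(U=2) = 1/2, P(U=3) = 1/2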